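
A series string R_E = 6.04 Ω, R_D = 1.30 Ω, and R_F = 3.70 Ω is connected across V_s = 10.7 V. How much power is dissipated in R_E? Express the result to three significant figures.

ΣR = 11.04 Ω → I = 10.7/11.04 = 0.9692 A.
P(R_E) = I²·R_E = (0.9692)² × 6.04 = 5.674 W.

P ≈ 5.67 W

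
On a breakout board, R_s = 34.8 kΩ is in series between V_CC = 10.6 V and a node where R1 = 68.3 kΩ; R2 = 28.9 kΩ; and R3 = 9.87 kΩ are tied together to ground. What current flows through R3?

I ≈ 0.172 mA

Combine the parallel branches: R_p = (1/68.3 + 1/28.9 + 1/9.87)⁻¹ = 6.642 kΩ.
V_A by voltage divider: V_A = 10.6 × 6.642/(34.8 + 6.642) = 1.699 V.
Branch current I = V_A/R3 = 1.699/9.87 = 0.1721 mA.
(Equivalently: I_total = 0.2558 mA, then current-divider fraction G_k/ΣG = 0.6729.)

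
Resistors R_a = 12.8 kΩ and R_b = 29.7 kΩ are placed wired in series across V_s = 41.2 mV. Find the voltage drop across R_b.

Series total: ΣR = 12.8 + 29.7 = 42.50 kΩ.
By the voltage-divider rule, V = 41.2 × 29.70/42.50 = 28.79 mV.

V ≈ 28.8 mV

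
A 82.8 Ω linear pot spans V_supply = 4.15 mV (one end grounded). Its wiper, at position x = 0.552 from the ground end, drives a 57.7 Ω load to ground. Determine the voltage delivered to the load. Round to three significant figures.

Lower segment x·R_p = 45.71 Ω; upper segment (1−x)·R_p = 37.09 Ω.
(x·R_p) ‖ R_L = 25.50 Ω.
Then V_out = V_supply · 25.50/(37.09 + 25.50) = 1.691 mV.

V_out ≈ 1.69 mV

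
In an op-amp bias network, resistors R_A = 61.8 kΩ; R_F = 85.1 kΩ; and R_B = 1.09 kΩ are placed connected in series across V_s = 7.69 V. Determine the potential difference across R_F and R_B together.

V ≈ 4.48 V

ΣR = 61.8 + 85.1 + 1.09 = 148.0 kΩ.
R_{R_F..R_B} = 85.1 + 1.09 = 86.19 kΩ.
V = V_s · R/ΣR = 7.69 × 0.5824 = 4.479 V.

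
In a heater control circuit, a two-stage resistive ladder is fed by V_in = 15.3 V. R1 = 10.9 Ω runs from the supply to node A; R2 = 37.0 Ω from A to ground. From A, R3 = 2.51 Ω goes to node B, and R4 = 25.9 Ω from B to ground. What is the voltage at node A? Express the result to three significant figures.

V_A ≈ 9.12 V

Node A sees R2 in parallel with the series input of stage 2, R3 + R4 = 28.41 Ω.
R2 ‖ (R3+R4) = 16.07 Ω.
V_A = 15.3 × 16.07/(10.9 + 16.07) = 9.117 V.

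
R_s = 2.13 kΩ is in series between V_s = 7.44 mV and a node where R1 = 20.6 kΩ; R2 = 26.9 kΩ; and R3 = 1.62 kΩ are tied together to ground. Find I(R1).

I ≈ 0.145 µA

Combine the parallel branches: R_p = (1/20.6 + 1/26.9 + 1/1.62)⁻¹ = 1.422 kΩ.
V_A by voltage divider: V_A = 7.44 × 1.422/(2.13 + 1.422) = 2.979 mV.
I(R1) = V_A / R1 = 2.979/20.6 = 0.1446 µA.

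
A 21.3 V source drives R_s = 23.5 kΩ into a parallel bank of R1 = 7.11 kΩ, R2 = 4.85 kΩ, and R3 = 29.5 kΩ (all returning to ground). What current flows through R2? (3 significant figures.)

Equivalent of the parallel group: R_p = 2.627 kΩ.
Node voltage V_A = V_DC · R_p/(R_s + R_p) = 21.3 × 0.1005 = 2.141 V.
I(R2) = V_A / R2 = 2.141/4.85 = 0.4415 mA.

I ≈ 0.442 mA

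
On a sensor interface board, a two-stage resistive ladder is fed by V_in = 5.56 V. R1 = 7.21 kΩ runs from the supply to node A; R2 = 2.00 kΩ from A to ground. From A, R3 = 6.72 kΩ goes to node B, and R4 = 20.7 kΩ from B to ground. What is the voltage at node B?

V_B ≈ 0.862 V

Looking into the second stage from A: R3 + R4 = 27.42 kΩ appears in parallel with R2.
R2 ‖ (R3+R4) = 1.864 kΩ.
So V_A = 5.56 × 0.2054 = 1.142 V.
V_B = V_A × 0.7549 = 0.8622 V.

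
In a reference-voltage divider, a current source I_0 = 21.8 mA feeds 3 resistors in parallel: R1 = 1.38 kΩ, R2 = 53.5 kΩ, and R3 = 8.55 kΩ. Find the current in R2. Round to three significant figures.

I ≈ 0.474 mA

Total conductance ΣG = 1/1.38 + 1/53.5 + 1/8.55 = 0.8603 (units of 1/kΩ).
R2 takes the fraction G_k/ΣG = 0.01869/0.8603 = 0.02173, so I = 21.8 × 0.02173 = 0.4737 mA.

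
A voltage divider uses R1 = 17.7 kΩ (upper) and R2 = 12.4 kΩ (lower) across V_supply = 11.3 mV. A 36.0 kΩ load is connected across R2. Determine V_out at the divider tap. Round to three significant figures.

V_out ≈ 3.87 mV

The load sits in parallel with R2, giving an effective lower resistance R2' = R2·R_L/(R2+R_L) = 9.223 kΩ.
Now apply the divider: V_out = 11.3 × 0.3426 = 3.871 mV.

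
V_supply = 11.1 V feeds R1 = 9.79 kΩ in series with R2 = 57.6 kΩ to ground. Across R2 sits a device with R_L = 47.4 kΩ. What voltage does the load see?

The load sits in parallel with R2, giving an effective lower resistance R2' = R2·R_L/(R2+R_L) = 26.00 kΩ.
Voltage divider with the loaded lower leg: V_out = 11.1 × 26.00/(9.79 + 26.00) = 11.1 × 0.7265 = 8.064 V.

V_out ≈ 8.06 V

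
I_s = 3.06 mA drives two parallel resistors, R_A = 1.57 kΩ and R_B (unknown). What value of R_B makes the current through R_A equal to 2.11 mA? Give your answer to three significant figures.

R_B ≈ 3.49 kΩ

Two-branch current divider: I_A = I_s · R_B/(R_A + R_B).
With f = 0.6895, R_B = R_A · f/(1−f) = 1.57 × 2.221 = 3.487 kΩ.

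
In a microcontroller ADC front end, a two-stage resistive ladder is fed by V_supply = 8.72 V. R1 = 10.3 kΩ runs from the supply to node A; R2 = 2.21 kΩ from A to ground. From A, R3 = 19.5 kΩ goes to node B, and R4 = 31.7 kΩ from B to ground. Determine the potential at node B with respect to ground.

The second stage (R3 + R4 = 51.20 kΩ) loads node A in parallel with R2.
Effective lower resistance at A: R2 ‖ 51.20 = 2.119 kΩ.
V_A = 8.72 × 2.119/(10.3 + 2.119) = 1.488 V.
V_B = V_A × 0.6191 = 0.9210 V.

V_B ≈ 0.921 V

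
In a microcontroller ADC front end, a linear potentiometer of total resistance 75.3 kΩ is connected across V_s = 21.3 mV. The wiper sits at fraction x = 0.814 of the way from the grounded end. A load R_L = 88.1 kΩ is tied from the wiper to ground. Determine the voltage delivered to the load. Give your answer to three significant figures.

V_out ≈ 15.4 mV

Lower segment x·R_p = 61.29 kΩ; upper segment (1−x)·R_p = 14.01 kΩ.
(x·R_p) ‖ R_L = 36.15 kΩ.
V_out = 21.3 × 36.15/(14.01 + 36.15) = 15.35 mV.
(Unloaded: V_out = x·V_s = 17.3 mV.)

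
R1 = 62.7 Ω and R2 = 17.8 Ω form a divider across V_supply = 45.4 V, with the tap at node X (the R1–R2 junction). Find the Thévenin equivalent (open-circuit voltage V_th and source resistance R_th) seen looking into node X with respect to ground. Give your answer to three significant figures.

Open-circuit (no load on X): V_th = V_supply · R2/(R1 + R2) = 45.4 × 17.8/(62.70 + 17.8) = 10.04 V.
Looking into X with the source shorted: R_th = R1·R2/(R1+R2) = 62.70 × 17.8/80.50 = 13.86 Ω.

V_th ≈ 10.0 V, R_th ≈ 13.9 Ω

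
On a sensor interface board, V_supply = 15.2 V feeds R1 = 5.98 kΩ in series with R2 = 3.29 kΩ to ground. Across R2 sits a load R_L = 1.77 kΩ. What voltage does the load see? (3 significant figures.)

R2 ‖ R_L = (3.29 × 1.77)/(3.29 + 1.77) = 1.151 kΩ.
Voltage divider with the loaded lower leg: V_out = 15.2 × 1.151/(5.98 + 1.151) = 15.2 × 0.1614 = 2.453 V.
(Unloaded it would be 5.39 V; the load pulls it down.)

V_out ≈ 2.45 V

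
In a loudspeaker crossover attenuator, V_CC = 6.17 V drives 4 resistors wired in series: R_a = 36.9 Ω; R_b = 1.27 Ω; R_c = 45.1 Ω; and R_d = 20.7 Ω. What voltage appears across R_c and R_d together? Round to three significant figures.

V ≈ 3.90 V

ΣR = 36.9 + 1.27 + 45.1 + 20.7 = 104.0 Ω.
R_{R_c..R_d} = 45.1 + 20.7 = 65.80 Ω.
V = V_CC · R/ΣR = 6.17 × 0.6329 = 3.905 V.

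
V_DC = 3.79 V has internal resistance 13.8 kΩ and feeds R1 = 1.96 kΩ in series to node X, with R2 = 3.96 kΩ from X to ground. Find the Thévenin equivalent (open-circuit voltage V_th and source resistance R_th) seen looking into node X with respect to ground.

V_th ≈ 0.761 V, R_th ≈ 3.16 kΩ

R1' = 13.8 + 1.96 = 15.76 kΩ (source resistance + R1).
With X open, the divider is unloaded: V_th = 3.79 × 3.96/19.72 = 0.7611 V.
With V_DC suppressed (replaced by a short), R_th = R1' ‖ R2 = (15.76 × 3.96)/(15.76 + 3.96) = 3.165 kΩ.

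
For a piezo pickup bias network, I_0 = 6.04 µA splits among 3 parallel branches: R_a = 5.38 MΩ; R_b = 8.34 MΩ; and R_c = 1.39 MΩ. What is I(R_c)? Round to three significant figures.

ΣG = 1/5.38 + 1/8.34 + 1/1.39 = 1.025.
Current divider: I(R_c) = I_0 · G_k/ΣG = 6.04 × (0.7194/1.025) = 6.04 × 0.7017 = 4.239 µA.

I ≈ 4.24 µA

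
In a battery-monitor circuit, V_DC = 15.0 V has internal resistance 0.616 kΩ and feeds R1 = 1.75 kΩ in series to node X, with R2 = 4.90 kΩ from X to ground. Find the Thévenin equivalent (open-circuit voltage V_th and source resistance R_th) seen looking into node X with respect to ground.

V_th ≈ 10.1 V, R_th ≈ 1.60 kΩ

R1' = 0.616 + 1.75 = 2.366 kΩ (source resistance + R1).
V_th is the unloaded tap voltage: V_DC · R2/(R1'+R2) = 15.0 × 0.6744 = 10.12 V.
With V_DC suppressed (replaced by a short), R_th = R1' ‖ R2 = (2.366 × 4.90)/(2.366 + 4.90) = 1.596 kΩ.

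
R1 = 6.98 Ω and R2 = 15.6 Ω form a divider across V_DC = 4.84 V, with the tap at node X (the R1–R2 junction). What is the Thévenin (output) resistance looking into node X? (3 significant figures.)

Zeroing V_DC shorts the top of R1 to ground, so R_th = R1 ‖ R2 = 4.822 Ω.

R_th ≈ 4.82 Ω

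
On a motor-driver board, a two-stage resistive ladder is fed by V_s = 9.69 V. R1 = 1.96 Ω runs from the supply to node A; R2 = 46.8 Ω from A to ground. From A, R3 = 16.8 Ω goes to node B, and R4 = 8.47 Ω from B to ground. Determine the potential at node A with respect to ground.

V_A ≈ 8.66 V

Looking into the second stage from A: R3 + R4 = 25.27 Ω appears in parallel with R2.
R2 ‖ (R3+R4) = 16.41 Ω.
V_A = 9.69 × 16.41/(1.96 + 16.41) = 8.656 V.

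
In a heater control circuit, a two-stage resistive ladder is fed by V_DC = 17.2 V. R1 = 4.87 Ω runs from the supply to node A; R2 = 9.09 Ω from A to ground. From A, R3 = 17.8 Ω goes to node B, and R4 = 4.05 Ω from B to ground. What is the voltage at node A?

V_A ≈ 9.78 V

Looking into the second stage from A: R3 + R4 = 21.85 Ω appears in parallel with R2.
Effective lower resistance at A: R2 ‖ 21.85 = 6.419 Ω.
V_A = 17.2 × 6.419/(4.87 + 6.419) = 9.780 V.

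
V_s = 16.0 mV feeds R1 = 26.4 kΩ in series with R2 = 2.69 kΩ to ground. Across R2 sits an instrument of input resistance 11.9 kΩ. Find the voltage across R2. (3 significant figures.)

V_out ≈ 1.23 mV

First combine the lower leg with the load: R2 ‖ R_L = 2.194 kΩ.
Then V_out = V_s · R2'/(R1 + R2') = 16.0 × 2.194/28.59 = 1.228 mV.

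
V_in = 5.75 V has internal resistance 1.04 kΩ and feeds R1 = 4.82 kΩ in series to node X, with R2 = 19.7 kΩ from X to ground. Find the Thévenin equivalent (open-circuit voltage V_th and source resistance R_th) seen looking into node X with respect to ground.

V_th ≈ 4.43 V, R_th ≈ 4.52 kΩ

R1' = 1.04 + 4.82 = 5.860 kΩ (source resistance + R1).
Open-circuit (no load on X): V_th = V_in · R2/(R1' + R2) = 5.75 × 19.7/(5.860 + 19.7) = 4.432 V.
Looking into X with the source shorted: R_th = R1'·R2/(R1'+R2) = 5.860 × 19.7/25.56 = 4.517 kΩ.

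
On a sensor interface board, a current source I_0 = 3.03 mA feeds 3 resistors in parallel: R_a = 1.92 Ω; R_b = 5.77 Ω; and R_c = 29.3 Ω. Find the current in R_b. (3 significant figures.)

ΣG = 1/1.92 + 1/5.77 + 1/29.3 = 0.7283.
By the current-divider rule, I = I_0 · G_k/ΣG = 3.03 × 0.2380 = 0.7211 mA.

I ≈ 0.721 mA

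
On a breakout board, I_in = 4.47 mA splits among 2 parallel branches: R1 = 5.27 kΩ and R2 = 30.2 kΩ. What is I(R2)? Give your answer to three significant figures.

Two-branch current divider: I_k = I_in · R_other/(R_1 + R_2).
I(R2) = 4.47 × 5.27/(5.27 + 30.2) = 4.47 × 0.1486 = 0.6641 mA.

I ≈ 0.664 mA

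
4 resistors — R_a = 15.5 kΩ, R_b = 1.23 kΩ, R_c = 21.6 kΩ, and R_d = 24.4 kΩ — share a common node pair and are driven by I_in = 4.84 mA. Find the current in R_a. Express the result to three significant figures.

Total conductance ΣG = 1/15.5 + 1/1.23 + 1/21.6 + 1/24.4 = 0.9648 (units of 1/kΩ).
R_a takes the fraction G_k/ΣG = 0.06452/0.9648 = 0.06687, so I = 4.84 × 0.06687 = 0.3236 mA.

I ≈ 0.324 mA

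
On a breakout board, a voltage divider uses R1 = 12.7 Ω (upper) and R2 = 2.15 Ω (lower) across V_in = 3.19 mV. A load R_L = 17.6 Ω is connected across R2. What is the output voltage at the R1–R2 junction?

V_out ≈ 0.418 mV

The load sits in parallel with R2, giving an effective lower resistance R2' = R2·R_L/(R2+R_L) = 1.916 Ω.
Voltage divider with the loaded lower leg: V_out = 3.19 × 1.916/(12.7 + 1.916) = 3.19 × 0.1311 = 0.4182 mV.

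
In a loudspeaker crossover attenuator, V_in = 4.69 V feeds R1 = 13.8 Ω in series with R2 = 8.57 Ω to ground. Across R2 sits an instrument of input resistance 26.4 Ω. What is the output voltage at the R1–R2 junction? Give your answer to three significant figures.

The load sits in parallel with R2, giving an effective lower resistance R2' = R2·R_L/(R2+R_L) = 6.470 Ω.
Then V_out = V_in · R2'/(R1 + R2') = 4.69 × 6.470/20.27 = 1.497 V.

V_out ≈ 1.50 V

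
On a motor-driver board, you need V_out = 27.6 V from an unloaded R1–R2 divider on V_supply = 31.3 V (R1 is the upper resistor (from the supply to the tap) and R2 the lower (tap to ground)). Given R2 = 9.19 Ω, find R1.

R1 ≈ 1.23 Ω

V_out/V_supply = R2/(R1+R2) = 0.8818.
Rearranging, R1 = R2·(1−k)/k = 9.19 × 0.1341 = 1.232 Ω.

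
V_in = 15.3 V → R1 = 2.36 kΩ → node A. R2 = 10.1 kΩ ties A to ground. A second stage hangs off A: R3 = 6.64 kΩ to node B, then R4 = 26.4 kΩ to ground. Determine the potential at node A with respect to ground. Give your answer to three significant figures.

V_A ≈ 11.7 V

The second stage (R3 + R4 = 33.04 kΩ) loads node A in parallel with R2.
Effective lower resistance at A: R2 ‖ 33.04 = 7.735 kΩ.
First divider: V_A = V_in · 7.735/(2.36 + 7.735) = 11.72 V.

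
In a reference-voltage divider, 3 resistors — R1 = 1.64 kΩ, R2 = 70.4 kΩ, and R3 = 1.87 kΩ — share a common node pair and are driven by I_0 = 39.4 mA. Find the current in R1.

ΣG = 1/1.64 + 1/70.4 + 1/1.87 = 1.159.
Current divider: I(R1) = I_0 · G_k/ΣG = 39.4 × (0.6098/1.159) = 39.4 × 0.5262 = 20.73 mA.

I ≈ 20.7 mA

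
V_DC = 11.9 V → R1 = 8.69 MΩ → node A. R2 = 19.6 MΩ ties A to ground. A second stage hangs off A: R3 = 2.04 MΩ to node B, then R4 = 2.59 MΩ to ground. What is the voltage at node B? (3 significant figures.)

V_B ≈ 2.00 V

Node A sees R2 in parallel with the series input of stage 2, R3 + R4 = 4.630 MΩ.
Effective lower resistance at A: R2 ‖ 4.630 = 3.745 MΩ.
First divider: V_A = V_DC · 3.745/(8.69 + 3.745) = 3.584 V.
Stage 2 is unloaded, so V_B = V_A · R4/(R3+R4) = 3.584 × 2.59/4.630 = 2.005 V.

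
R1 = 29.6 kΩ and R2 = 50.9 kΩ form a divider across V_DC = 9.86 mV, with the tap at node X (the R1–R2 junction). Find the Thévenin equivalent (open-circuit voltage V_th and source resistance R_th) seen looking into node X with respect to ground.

V_th ≈ 6.23 mV, R_th ≈ 18.7 kΩ

Open-circuit (no load on X): V_th = V_DC · R2/(R1 + R2) = 9.86 × 50.9/(29.60 + 50.9) = 6.234 mV.
Zeroing V_DC shorts the top of R1 to ground, so R_th = R1 ‖ R2 = 18.72 kΩ.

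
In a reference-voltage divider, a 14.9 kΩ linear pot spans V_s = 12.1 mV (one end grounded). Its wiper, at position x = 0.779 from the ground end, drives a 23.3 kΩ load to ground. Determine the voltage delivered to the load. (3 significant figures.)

The pot divides into 3.293 kΩ above the wiper and 11.61 kΩ below.
Lower segment in parallel with the load: 11.61 ‖ 23.3 = 7.748 kΩ.
V_out = 12.1 × 7.748/(3.293 + 7.748) = 8.491 mV.
(Unloaded: V_out = x·V_s = 9.43 mV.)

V_out ≈ 8.49 mV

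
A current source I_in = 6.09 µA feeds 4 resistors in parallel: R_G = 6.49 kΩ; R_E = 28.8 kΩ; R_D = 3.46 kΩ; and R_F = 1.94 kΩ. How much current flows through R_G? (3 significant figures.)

Conductances: ΣG = 1/6.49 + 1/28.8 + 1/3.46 + 1/1.94 = 0.9933 (1/kΩ).
By the current-divider rule, I = I_in · G_k/ΣG = 6.09 × 0.1551 = 0.9447 µA.

I ≈ 0.945 µA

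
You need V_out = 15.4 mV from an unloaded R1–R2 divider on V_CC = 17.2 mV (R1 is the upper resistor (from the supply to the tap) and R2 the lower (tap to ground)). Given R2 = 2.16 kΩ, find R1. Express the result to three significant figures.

R1 ≈ 0.252 kΩ

Required fraction k = V_out/V_CC = 0.8953.
Rearranging, R1 = R2·(1−k)/k = 2.16 × 0.1169 = 0.2525 kΩ.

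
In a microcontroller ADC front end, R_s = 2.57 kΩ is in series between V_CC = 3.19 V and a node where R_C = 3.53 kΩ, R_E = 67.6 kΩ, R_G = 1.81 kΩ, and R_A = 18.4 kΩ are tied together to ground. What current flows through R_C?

Parallel bank: R_p = 1/(1/3.53 + 1/67.6 + 1/1.81 + 1/18.4) = 1.105 kΩ.
Node voltage V_A = V_CC · R_p/(R_s + R_p) = 3.19 × 0.3007 = 0.9592 V.
I(R_C) = V_A / R_C = 0.9592/3.53 = 0.2717 mA.
(Equivalently: I_total = 0.8680 mA, then current-divider fraction G_k/ΣG = 0.3131.)

I ≈ 0.272 mA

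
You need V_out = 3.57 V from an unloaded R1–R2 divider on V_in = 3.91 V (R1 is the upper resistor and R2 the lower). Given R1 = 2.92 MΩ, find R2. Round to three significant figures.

R2 ≈ 30.7 MΩ

Required fraction k = V_out/V_in = 0.9130.
Rearranging, R2 = R1·k/(1−k) = 2.92 × 10.50 = 30.66 MΩ.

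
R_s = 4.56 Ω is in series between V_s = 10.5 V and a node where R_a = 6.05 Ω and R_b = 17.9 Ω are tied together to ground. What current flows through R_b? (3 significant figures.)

I ≈ 0.292 A

Equivalent of the parallel group: R_p = 4.522 Ω.
V_A by voltage divider: V_A = 10.5 × 4.522/(4.56 + 4.522) = 5.228 V.
I(R_b) = V_A / R_b = 5.228/17.9 = 0.2921 A.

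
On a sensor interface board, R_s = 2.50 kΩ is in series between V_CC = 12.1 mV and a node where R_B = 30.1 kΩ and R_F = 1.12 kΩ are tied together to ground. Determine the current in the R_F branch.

Equivalent of the parallel group: R_p = 1.080 kΩ.
V_A by voltage divider: V_A = 12.1 × 1.080/(2.50 + 1.080) = 3.650 mV.
Branch current I = V_A/R_F = 3.650/1.12 = 3.259 µA.

I ≈ 3.26 µA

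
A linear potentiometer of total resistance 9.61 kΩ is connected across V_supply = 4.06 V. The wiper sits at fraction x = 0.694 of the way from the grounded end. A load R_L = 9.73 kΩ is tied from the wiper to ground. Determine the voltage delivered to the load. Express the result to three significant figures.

Lower segment x·R_p = 6.669 kΩ; upper segment (1−x)·R_p = 2.941 kΩ.
Lower segment in parallel with the load: 6.669 ‖ 9.73 = 3.957 kΩ.
Then V_out = V_supply · 3.957/(2.941 + 3.957) = 2.329 V.

V_out ≈ 2.33 V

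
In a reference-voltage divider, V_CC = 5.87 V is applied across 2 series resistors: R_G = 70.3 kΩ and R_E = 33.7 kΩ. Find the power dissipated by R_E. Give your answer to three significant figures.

P ≈ 0.107 mW

The common current is I = 5.87/104.0 = 0.05644 mA.
P(R_E) = I²·R_E = (0.05644)² × 33.7 = 0.1074 mW.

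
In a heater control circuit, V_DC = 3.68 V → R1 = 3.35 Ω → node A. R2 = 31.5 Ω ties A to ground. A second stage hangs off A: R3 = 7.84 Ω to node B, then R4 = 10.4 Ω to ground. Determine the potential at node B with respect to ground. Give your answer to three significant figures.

The second stage (R3 + R4 = 18.24 Ω) loads node A in parallel with R2.
Effective lower resistance at A: R2 ‖ 18.24 = 11.55 Ω.
First divider: V_A = V_DC · 11.55/(3.35 + 11.55) = 2.853 V.
Stage 2 is unloaded, so V_B = V_A · R4/(R3+R4) = 2.853 × 10.4/18.24 = 1.627 V.

V_B ≈ 1.63 V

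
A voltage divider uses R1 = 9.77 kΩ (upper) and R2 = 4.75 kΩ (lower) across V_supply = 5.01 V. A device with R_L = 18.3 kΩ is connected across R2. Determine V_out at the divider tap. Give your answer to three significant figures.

The load sits in parallel with R2, giving an effective lower resistance R2' = R2·R_L/(R2+R_L) = 3.771 kΩ.
Voltage divider with the loaded lower leg: V_out = 5.01 × 3.771/(9.77 + 3.771) = 5.01 × 0.2785 = 1.395 V.

V_out ≈ 1.40 V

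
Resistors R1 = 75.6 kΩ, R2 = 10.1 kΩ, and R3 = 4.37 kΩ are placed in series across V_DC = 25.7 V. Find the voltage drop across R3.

V ≈ 1.25 V

Total series resistance ΣR = 75.6 + 10.1 + 4.37 = 90.07 kΩ.
Voltage divider: V = V_DC · (4.370 / 90.07) = 25.7 × 0.04852 = 1.247 V.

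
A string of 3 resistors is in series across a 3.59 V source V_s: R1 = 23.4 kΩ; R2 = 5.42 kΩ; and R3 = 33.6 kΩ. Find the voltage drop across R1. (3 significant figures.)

Series total: ΣR = 23.4 + 5.42 + 33.6 = 62.42 kΩ.
By the voltage-divider rule, V = 3.59 × 23.40/62.42 = 1.346 V.

V ≈ 1.35 V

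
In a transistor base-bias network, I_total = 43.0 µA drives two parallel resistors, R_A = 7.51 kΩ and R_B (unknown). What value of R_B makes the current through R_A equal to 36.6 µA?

The fraction through R_A equals R_B/(R_A+R_B).
With f = 0.8512, R_B = R_A · f/(1−f) = 7.51 × 5.719 = 42.95 kΩ.

R_B ≈ 42.9 kΩ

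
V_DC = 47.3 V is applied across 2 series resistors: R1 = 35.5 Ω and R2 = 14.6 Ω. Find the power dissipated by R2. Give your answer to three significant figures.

P ≈ 13.0 W

ΣR = 50.10 Ω → I = 47.3/50.10 = 0.9441 A.
P = I²R = 0.8913 × 14.6 = 13.01 W.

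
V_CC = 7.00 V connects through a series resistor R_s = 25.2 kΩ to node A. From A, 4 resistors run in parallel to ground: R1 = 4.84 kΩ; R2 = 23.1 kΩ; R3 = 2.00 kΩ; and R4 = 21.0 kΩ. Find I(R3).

Equivalent of the parallel group: R_p = 1.254 kΩ.
V_A by voltage divider: V_A = 7.00 × 1.254/(25.2 + 1.254) = 0.3318 V.
I(R3) = V_A / R3 = 0.3318/2.00 = 0.1659 mA.
(Check via current divider: I_total = 0.2646 mA; share G_k/ΣG = 0.6269 → same result.)

I ≈ 0.166 mA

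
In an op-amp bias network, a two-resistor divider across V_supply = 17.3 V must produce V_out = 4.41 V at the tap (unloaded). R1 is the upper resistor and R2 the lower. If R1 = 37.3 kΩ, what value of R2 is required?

R2 ≈ 12.8 kΩ

The divider ratio is R2/(R1+R2) = 4.41/17.3 = 0.2549.
Rearranging, R2 = R1·k/(1−k) = 37.3 × 0.3421 = 12.76 kΩ.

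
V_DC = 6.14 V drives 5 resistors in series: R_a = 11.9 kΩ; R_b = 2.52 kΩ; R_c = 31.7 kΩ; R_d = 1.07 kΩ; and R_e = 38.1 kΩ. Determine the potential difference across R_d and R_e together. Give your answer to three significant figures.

V ≈ 2.82 V

Series total: ΣR = 11.9 + 2.52 + 31.7 + 1.07 + 38.1 = 85.29 kΩ.
R_{R_d..R_e} = 1.07 + 38.1 = 39.17 kΩ.
By the voltage-divider rule, V = 6.14 × 39.17/85.29 = 2.820 V.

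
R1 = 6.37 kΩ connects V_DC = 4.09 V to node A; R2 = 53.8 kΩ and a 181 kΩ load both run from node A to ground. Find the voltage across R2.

V_out ≈ 3.55 V

The load sits in parallel with R2, giving an effective lower resistance R2' = R2·R_L/(R2+R_L) = 41.47 kΩ.
Now apply the divider: V_out = 4.09 × 0.8669 = 3.545 V.
(Unloaded it would be 3.66 V; the load pulls it down.)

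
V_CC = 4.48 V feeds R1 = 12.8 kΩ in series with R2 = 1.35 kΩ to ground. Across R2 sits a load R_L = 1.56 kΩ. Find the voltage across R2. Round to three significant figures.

R2 ‖ R_L = (1.35 × 1.56)/(1.35 + 1.56) = 0.7237 kΩ.
Then V_out = V_CC · R2'/(R1 + R2') = 4.48 × 0.7237/13.52 = 0.2397 V.

V_out ≈ 0.240 V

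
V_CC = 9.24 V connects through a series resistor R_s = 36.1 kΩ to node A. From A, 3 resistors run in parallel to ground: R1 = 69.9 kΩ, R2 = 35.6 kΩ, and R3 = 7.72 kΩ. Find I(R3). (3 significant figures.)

Parallel bank: R_p = 1/(1/69.9 + 1/35.6 + 1/7.72) = 5.816 kΩ.
Node voltage V_A = V_CC · R_p/(R_s + R_p) = 9.24 × 0.1388 = 1.282 V.
Branch current I = V_A/R3 = 1.282/7.72 = 0.1661 mA.

I ≈ 0.166 mA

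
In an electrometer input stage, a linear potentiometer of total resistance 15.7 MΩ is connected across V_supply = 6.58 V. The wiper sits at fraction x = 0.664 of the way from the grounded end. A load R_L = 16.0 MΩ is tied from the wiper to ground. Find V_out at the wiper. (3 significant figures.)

V_out ≈ 3.58 V

Lower segment x·R_p = 10.42 MΩ; upper segment (1−x)·R_p = 5.275 MΩ.
R_L loads the lower segment: effective lower R = 6.312 MΩ.
Then V_out = V_supply · 6.312/(5.275 + 6.312) = 3.584 V.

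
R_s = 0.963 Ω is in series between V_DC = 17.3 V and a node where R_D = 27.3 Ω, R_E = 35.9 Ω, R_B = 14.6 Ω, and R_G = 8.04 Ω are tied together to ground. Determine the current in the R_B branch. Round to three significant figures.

Equivalent of the parallel group: R_p = 3.886 Ω.
V_A by voltage divider: V_A = 17.3 × 3.886/(0.963 + 3.886) = 13.86 V.
Branch current I = V_A/R_B = 13.86/14.6 = 0.9496 A.

I ≈ 0.950 A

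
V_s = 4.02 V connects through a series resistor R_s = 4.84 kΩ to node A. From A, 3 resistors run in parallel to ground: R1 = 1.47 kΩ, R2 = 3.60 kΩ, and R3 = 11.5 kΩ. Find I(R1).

Combine the parallel branches: R_p = (1/1.47 + 1/3.60 + 1/11.5)⁻¹ = 0.9569 kΩ.
V_A by voltage divider: V_A = 4.02 × 0.9569/(4.84 + 0.9569) = 0.6636 V.
I(R1) = V_A / R1 = 0.6636/1.47 = 0.4514 mA.
(Check via current divider: I_total = 0.6935 mA; share G_k/ΣG = 0.6510 → same result.)

I ≈ 0.451 mA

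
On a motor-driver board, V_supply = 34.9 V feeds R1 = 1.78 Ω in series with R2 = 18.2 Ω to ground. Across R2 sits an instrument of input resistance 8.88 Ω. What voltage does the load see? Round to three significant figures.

V_out ≈ 26.9 V

The load sits in parallel with R2, giving an effective lower resistance R2' = R2·R_L/(R2+R_L) = 5.968 Ω.
Now apply the divider: V_out = 34.9 × 0.7703 = 26.88 V.
(Unloaded it would be 31.8 V; the load pulls it down.)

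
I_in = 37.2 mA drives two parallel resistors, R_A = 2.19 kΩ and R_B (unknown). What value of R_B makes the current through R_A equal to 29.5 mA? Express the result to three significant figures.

The fraction through R_A equals R_B/(R_A+R_B).
29.5/37.2 = R_B/(R_A + R_B) → R_B = R_A · (0.7930)/(1 − 0.7930) = 2.19 × 3.831 = 8.390 kΩ.

R_B ≈ 8.39 kΩ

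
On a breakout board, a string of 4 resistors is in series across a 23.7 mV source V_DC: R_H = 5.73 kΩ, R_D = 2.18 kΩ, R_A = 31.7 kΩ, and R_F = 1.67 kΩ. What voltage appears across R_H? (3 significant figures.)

Series total: ΣR = 5.73 + 2.18 + 31.7 + 1.67 = 41.28 kΩ.
V = V_DC · R/ΣR = 23.7 × 0.1388 = 3.290 mV.

V ≈ 3.29 mV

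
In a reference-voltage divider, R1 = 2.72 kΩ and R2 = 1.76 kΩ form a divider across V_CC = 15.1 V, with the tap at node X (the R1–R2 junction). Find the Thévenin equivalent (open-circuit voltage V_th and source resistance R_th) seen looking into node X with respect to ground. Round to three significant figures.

V_th is the unloaded tap voltage: V_CC · R2/(R1+R2) = 15.1 × 0.3929 = 5.932 V.
With V_CC suppressed (replaced by a short), R_th = R1 ‖ R2 = (2.720 × 1.76)/(2.720 + 1.76) = 1.069 kΩ.

V_th ≈ 5.93 V, R_th ≈ 1.07 kΩ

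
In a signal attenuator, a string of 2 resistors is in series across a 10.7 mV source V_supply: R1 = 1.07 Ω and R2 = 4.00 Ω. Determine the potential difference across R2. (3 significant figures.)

Total series resistance ΣR = 1.07 + 4.00 = 5.070 Ω.
By the voltage-divider rule, V = 10.7 × 4.000/5.070 = 8.442 mV.

V ≈ 8.44 mV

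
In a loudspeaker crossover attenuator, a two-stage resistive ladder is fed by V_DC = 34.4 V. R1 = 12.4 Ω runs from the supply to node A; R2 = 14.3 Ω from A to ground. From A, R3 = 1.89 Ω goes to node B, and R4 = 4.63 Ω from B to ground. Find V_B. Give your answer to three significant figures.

Looking into the second stage from A: R3 + R4 = 6.520 Ω appears in parallel with R2.
R2 ‖ (R3+R4) = 4.478 Ω.
So V_A = 34.4 × 0.2653 = 9.127 V.
Then the unloaded second divider: V_B = V_A × R4/(R3+R4) = 9.127 × 0.7101 = 6.481 V.

V_B ≈ 6.48 V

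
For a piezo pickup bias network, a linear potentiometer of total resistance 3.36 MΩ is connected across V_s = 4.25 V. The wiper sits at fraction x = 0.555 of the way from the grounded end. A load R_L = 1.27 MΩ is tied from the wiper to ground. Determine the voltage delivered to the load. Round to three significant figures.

The pot divides into 1.495 MΩ above the wiper and 1.865 MΩ below.
(x·R_p) ‖ R_L = 0.7555 MΩ.
Loaded-divider output: V_out = 4.25 × 0.3357 = 1.427 V.

V_out ≈ 1.43 V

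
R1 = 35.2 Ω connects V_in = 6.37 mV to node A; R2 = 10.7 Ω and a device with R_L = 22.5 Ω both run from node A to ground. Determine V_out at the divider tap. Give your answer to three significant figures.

R2 ‖ R_L = (10.7 × 22.5)/(10.7 + 22.5) = 7.252 Ω.
Then V_out = V_in · R2'/(R1 + R2') = 6.37 × 7.252/42.45 = 1.088 mV.

V_out ≈ 1.09 mV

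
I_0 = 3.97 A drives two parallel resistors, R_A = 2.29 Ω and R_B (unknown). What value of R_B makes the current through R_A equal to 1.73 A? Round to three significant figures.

R_B ≈ 1.77 Ω

Two-branch current divider: I_A = I_0 · R_B/(R_A + R_B).
With f = 0.4358, R_B = R_A · f/(1−f) = 2.29 × 0.7723 = 1.769 Ω.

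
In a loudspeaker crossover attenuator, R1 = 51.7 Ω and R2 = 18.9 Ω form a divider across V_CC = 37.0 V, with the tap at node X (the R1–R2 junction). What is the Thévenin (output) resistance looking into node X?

Zeroing V_CC shorts the top of R1 to ground, so R_th = R1 ‖ R2 = 13.84 Ω.

R_th ≈ 13.8 Ω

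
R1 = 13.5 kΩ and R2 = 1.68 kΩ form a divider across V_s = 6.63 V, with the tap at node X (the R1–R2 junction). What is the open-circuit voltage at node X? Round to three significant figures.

Open-circuit (no load on X): V_th = V_s · R2/(R1 + R2) = 6.63 × 1.68/(13.50 + 1.68) = 0.7338 V.

V_th ≈ 0.734 V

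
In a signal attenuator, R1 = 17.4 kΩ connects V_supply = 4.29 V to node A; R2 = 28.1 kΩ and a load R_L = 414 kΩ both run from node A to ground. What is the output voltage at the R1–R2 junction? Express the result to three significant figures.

V_out ≈ 2.58 V

The load sits in parallel with R2, giving an effective lower resistance R2' = R2·R_L/(R2+R_L) = 26.31 kΩ.
Now apply the divider: V_out = 4.29 × 0.6020 = 2.582 V.
(Unloaded it would be 2.65 V; the load pulls it down.)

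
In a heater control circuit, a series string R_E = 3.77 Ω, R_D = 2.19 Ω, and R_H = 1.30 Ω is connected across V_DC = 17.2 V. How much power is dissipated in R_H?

P ≈ 7.30 W

The common current is I = 17.2/7.260 = 2.369 A.
P = I²R = 5.613 × 1.30 = 7.297 W.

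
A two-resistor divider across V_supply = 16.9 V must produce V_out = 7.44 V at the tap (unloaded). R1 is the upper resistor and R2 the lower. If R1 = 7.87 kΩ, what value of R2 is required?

The divider ratio is R2/(R1+R2) = 7.44/16.9 = 0.4402.
So R2 = R1 · V_out/(V_supply − V_out) = 7.87 × 7.44/(16.9 − 7.44) = 7.87 × 0.7865 = 6.190 kΩ.

R2 ≈ 6.19 kΩ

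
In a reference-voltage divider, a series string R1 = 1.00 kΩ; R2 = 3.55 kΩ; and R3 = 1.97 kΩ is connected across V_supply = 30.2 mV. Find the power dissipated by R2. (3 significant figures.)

P ≈ 76.2 nW

ΣR = 6.520 kΩ → I = 30.2/6.520 = 4.632 µA.
P(R2) = I²·R2 = (4.632)² × 3.55 = 76.16 nW.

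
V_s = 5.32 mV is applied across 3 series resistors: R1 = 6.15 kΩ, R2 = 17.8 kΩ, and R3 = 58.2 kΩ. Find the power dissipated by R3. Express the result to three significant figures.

The common current is I = 5.32/82.15 = 0.06476 µA.
V(R3) = I·R = 3.769 mV; P = V·I = 3.769 × 0.06476 = 0.2441 nW.

P ≈ 0.244 nW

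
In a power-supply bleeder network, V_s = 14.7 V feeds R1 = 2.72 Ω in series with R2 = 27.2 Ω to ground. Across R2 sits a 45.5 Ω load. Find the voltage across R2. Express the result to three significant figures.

R2 ‖ R_L = (27.2 × 45.5)/(27.2 + 45.5) = 17.02 Ω.
Then V_out = V_s · R2'/(R1 + R2') = 14.7 × 17.02/19.74 = 12.67 V.

V_out ≈ 12.7 V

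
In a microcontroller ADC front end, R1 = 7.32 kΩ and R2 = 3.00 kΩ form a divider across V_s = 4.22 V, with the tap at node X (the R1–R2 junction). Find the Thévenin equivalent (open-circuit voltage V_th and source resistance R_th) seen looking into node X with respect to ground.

V_th ≈ 1.23 V, R_th ≈ 2.13 kΩ

V_th is the unloaded tap voltage: V_s · R2/(R1+R2) = 4.22 × 0.2907 = 1.227 V.
Zeroing V_s shorts the top of R1 to ground, so R_th = R1 ‖ R2 = 2.128 kΩ.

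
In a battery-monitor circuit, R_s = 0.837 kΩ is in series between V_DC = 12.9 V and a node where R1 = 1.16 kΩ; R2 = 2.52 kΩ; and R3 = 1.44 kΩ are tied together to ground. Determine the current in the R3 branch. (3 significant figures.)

I ≈ 3.40 mA

Combine the parallel branches: R_p = (1/1.16 + 1/2.52 + 1/1.44)⁻¹ = 0.5119 kΩ.
V_A = 12.9 × 0.5119/1.349 = 4.896 V.
Branch current I = V_A/R3 = 4.896/1.44 = 3.400 mA.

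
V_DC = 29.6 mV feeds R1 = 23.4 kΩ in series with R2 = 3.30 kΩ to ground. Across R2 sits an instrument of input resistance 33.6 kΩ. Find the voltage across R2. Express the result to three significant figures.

First combine the lower leg with the load: R2 ‖ R_L = 3.005 kΩ.
Voltage divider with the loaded lower leg: V_out = 29.6 × 3.005/(23.4 + 3.005) = 29.6 × 0.1138 = 3.368 mV.

V_out ≈ 3.37 mV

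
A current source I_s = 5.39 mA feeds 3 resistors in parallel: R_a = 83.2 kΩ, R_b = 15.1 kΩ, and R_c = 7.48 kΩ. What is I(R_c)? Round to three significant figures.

I ≈ 3.40 mA

Conductances: ΣG = 1/83.2 + 1/15.1 + 1/7.48 = 0.2119 (1/kΩ).
Current divider: I(R_c) = I_s · G_k/ΣG = 5.39 × (0.1337/0.2119) = 5.39 × 0.6308 = 3.400 mA.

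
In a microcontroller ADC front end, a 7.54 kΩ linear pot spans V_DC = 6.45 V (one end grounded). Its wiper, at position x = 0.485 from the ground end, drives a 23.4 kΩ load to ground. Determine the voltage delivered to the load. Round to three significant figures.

Lower segment x·R_p = 3.657 kΩ; upper segment (1−x)·R_p = 3.883 kΩ.
R_L loads the lower segment: effective lower R = 3.163 kΩ.
Then V_out = V_DC · 3.163/(3.883 + 3.163) = 2.895 V.

V_out ≈ 2.90 V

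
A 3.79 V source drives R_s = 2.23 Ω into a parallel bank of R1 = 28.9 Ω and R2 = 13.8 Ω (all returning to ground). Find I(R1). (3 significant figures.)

Equivalent of the parallel group: R_p = 9.340 Ω.
Node voltage V_A = V_DC · R_p/(R_s + R_p) = 3.79 × 0.8073 = 3.060 V.
Branch current I = V_A/R1 = 3.060/28.9 = 0.1059 A.

I ≈ 0.106 A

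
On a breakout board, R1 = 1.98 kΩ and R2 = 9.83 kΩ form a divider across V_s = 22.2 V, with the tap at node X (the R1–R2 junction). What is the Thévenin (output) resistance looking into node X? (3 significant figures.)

R_th ≈ 1.65 kΩ

Looking into X with the source shorted: R_th = R1·R2/(R1+R2) = 1.980 × 9.83/11.81 = 1.648 kΩ.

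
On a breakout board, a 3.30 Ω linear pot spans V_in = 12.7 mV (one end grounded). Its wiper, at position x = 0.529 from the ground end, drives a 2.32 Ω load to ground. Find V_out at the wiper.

The pot divides into 1.554 Ω above the wiper and 1.746 Ω below.
R_L loads the lower segment: effective lower R = 0.9961 Ω.
V_out = 12.7 × 0.9961/(1.554 + 0.9961) = 4.960 mV.
(Unloaded: V_out = x·V_in = 6.72 mV.)

V_out ≈ 4.96 mV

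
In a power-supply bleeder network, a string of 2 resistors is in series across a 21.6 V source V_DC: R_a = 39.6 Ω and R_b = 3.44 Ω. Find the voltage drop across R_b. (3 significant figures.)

V ≈ 1.73 V

Total series resistance ΣR = 39.6 + 3.44 = 43.04 Ω.
By the voltage-divider rule, V = 21.6 × 3.440/43.04 = 1.726 V.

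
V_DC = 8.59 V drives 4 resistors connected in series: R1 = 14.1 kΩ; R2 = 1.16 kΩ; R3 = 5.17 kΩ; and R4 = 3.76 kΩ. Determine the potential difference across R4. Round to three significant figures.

V ≈ 1.34 V

Series total: ΣR = 14.1 + 1.16 + 5.17 + 3.76 = 24.19 kΩ.
V = V_DC · R/ΣR = 8.59 × 0.1554 = 1.335 V.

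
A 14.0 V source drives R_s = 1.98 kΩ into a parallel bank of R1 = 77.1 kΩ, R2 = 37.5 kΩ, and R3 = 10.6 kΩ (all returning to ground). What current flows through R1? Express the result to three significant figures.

I ≈ 0.144 mA

Parallel bank: R_p = 1/(1/77.1 + 1/37.5 + 1/10.6) = 7.464 kΩ.
Node voltage V_A = V_DC · R_p/(R_s + R_p) = 14.0 × 0.7903 = 11.06 V.
I(R1) = V_A / R1 = 11.06/77.1 = 0.1435 mA.
(Check via current divider: I_total = 1.482 mA; share G_k/ΣG = 0.09681 → same result.)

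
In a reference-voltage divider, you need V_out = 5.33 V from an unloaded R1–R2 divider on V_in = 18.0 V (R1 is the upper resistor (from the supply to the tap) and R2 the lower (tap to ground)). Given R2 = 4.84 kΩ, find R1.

V_out/V_in = R2/(R1+R2) = 0.2961.
So R1 = R2 · (V_in/V_out − 1) = 4.84 × (18.0/5.33 − 1) = 4.84 × 2.377 = 11.51 kΩ.

R1 ≈ 11.5 kΩ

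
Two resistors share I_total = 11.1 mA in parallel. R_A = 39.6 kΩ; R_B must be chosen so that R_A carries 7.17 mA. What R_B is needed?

R_B ≈ 72.2 kΩ

In a two-way split, I_A/I_total = R_B/(R_A + R_B).
With f = 0.6459, R_B = R_A · f/(1−f) = 39.6 × 1.824 = 72.25 kΩ.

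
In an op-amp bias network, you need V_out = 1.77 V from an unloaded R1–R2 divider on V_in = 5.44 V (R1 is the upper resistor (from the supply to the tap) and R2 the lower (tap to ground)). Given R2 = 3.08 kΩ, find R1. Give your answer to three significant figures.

R1 ≈ 6.39 kΩ

Required fraction k = V_out/V_in = 0.3254.
So R1 = R2 · (V_in/V_out − 1) = 3.08 × (5.44/1.77 − 1) = 3.08 × 2.073 = 6.386 kΩ.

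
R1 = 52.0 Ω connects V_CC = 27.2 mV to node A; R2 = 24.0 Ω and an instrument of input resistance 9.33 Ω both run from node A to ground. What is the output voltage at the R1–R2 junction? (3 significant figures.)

The load sits in parallel with R2, giving an effective lower resistance R2' = R2·R_L/(R2+R_L) = 6.718 Ω.
Voltage divider with the loaded lower leg: V_out = 27.2 × 6.718/(52.0 + 6.718) = 27.2 × 0.1144 = 3.112 mV.

V_out ≈ 3.11 mV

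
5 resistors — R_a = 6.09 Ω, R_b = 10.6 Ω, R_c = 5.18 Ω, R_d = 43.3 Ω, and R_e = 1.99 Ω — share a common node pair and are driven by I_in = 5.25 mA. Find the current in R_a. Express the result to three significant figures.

Conductances: ΣG = 1/6.09 + 1/10.6 + 1/5.18 + 1/43.3 + 1/1.99 = 0.9772 (1/Ω).
R_a takes the fraction G_k/ΣG = 0.1642/0.9772 = 0.1680, so I = 5.25 × 0.1680 = 0.8822 mA.

I ≈ 0.882 mA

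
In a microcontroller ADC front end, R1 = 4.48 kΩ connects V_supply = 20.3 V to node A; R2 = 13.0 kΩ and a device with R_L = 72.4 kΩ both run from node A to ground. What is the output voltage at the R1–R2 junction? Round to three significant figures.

V_out ≈ 14.4 V

First combine the lower leg with the load: R2 ‖ R_L = 11.02 kΩ.
Voltage divider with the loaded lower leg: V_out = 20.3 × 11.02/(4.48 + 11.02) = 20.3 × 0.7110 = 14.43 V.
(Unloaded it would be 15.1 V; the load pulls it down.)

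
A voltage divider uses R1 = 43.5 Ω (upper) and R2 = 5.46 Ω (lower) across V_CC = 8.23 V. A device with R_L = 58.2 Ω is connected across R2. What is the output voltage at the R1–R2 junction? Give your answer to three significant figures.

The load sits in parallel with R2, giving an effective lower resistance R2' = R2·R_L/(R2+R_L) = 4.992 Ω.
Voltage divider with the loaded lower leg: V_out = 8.23 × 4.992/(43.5 + 4.992) = 8.23 × 0.1029 = 0.8472 V.
(Unloaded it would be 0.918 V; the load pulls it down.)

V_out ≈ 0.847 V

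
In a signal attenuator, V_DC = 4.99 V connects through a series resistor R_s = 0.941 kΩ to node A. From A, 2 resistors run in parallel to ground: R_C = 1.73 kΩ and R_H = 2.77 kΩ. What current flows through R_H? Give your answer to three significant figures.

I ≈ 0.956 mA

Combine the parallel branches: R_p = (1/1.73 + 1/2.77)⁻¹ = 1.065 kΩ.
Node voltage V_A = V_DC · R_p/(R_s + R_p) = 4.99 × 0.5309 = 2.649 V.
I(R_H) = V_A / R_H = 2.649/2.77 = 0.9564 mA.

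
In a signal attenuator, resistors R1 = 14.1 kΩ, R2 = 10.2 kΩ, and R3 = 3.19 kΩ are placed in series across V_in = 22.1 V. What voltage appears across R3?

V ≈ 2.56 V

Total series resistance ΣR = 14.1 + 10.2 + 3.19 = 27.49 kΩ.
Voltage divider: V = V_in · (3.190 / 27.49) = 22.1 × 0.1160 = 2.565 V.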